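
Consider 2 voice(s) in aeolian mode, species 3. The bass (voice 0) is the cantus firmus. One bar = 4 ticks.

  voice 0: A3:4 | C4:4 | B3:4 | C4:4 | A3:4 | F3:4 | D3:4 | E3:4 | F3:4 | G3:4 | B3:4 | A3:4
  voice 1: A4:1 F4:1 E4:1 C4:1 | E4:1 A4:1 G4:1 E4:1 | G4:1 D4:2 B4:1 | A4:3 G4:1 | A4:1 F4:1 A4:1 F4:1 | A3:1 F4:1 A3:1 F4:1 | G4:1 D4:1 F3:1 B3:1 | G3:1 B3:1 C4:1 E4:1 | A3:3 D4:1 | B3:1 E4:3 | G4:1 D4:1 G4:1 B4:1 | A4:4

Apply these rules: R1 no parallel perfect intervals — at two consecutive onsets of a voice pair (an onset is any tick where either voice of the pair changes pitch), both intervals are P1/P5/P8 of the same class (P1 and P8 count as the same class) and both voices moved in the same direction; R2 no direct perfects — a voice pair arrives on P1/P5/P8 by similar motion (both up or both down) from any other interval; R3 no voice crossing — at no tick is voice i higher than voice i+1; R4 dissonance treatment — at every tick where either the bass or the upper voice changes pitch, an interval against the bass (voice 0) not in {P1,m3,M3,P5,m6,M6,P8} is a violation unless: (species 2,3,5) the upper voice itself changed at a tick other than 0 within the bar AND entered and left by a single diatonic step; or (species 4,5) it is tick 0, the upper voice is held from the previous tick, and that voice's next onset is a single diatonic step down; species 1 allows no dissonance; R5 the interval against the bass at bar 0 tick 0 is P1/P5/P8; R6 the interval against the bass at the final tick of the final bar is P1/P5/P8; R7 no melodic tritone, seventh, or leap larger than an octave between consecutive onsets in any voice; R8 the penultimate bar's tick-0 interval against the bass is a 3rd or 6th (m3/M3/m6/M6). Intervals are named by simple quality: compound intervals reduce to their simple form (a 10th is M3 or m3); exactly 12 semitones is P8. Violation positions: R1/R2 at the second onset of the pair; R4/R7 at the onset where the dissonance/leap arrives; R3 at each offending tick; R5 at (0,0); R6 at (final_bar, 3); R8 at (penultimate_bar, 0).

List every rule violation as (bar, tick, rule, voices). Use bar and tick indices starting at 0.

(6, 0, R4, (0, 1))
(6, 3, R7, (1,))
(11, 0, R1, (0, 1))

bar 0: v0=A3 v1=A4 downbeat P8
bar 1: v0=C4 v1=E4 downbeat M3
bar 2: v0=B3 v1=G4 downbeat m6
bar 3: v0=C4 v1=A4 downbeat M6
bar 4: v0=A3 v1=A4 downbeat P8
bar 5: v0=F3 v1=A3 downbeat M3
bar 6: v0=D3 v1=G4 downbeat P4
bar 7: v0=E3 v1=G3 downbeat m3
bar 8: v0=F3 v1=A3 downbeat M3
bar 9: v0=G3 v1=B3 downbeat M3
bar 10: v0=B3 v1=G4 downbeat m6
bar 11: v0=A3 v1=A4 downbeat P8
  -> R4 @ bar 6 tick 0 v(0, 1): D3/G4 P4 untreated
  -> R7 @ bar 6 tick 3 v(1,): F3->B3 leap 6st
  -> R1 @ bar 11 tick 0 v(0, 1): B3/B4 P8 -> A3/A4 P8 similar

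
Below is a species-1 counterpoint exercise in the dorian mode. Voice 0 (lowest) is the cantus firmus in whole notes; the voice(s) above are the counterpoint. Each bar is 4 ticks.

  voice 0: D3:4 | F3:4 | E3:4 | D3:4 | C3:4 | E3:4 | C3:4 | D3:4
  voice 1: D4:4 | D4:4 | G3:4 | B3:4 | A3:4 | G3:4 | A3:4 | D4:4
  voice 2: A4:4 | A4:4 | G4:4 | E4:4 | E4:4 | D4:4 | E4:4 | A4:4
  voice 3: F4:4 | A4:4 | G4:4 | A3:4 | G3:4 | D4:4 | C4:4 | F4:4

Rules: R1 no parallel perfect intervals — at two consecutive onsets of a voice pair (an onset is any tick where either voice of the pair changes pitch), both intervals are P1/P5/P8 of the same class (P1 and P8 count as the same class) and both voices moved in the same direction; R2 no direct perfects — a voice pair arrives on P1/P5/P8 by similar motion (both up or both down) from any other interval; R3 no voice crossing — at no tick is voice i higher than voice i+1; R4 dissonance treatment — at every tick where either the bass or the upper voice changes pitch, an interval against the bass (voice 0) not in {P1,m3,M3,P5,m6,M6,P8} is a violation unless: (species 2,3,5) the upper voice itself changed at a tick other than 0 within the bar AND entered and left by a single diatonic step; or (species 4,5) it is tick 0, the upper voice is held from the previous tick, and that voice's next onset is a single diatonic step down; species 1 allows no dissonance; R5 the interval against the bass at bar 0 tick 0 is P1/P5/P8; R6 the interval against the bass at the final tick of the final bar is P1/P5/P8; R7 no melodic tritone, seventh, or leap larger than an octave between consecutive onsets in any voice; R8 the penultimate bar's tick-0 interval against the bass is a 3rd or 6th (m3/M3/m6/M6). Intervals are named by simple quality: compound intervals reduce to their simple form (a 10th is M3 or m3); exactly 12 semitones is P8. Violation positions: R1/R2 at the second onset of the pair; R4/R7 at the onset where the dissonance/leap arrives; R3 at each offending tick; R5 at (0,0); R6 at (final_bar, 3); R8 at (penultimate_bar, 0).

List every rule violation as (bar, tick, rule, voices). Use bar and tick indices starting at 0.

(0, 0, R3, (2, 3))
(0, 0, R5, (0, 3))
(0, 1, R3, (2, 3))
(0, 2, R3, (2, 3))
(0, 3, R3, (2, 3))
(2, 0, R1, (2, 3))
(2, 0, R2, (1, 2))
(2, 0, R2, (1, 3))
(3, 0, R2, (0, 3))
(3, 0, R2, (2, 3))
(3, 0, R3, (2, 3))
(3, 0, R4, (0, 2))
(3, 0, R7, (3,))
(3, 1, R3, (2, 3))
(3, 2, R3, (2, 3))
(3, 3, R3, (2, 3))
(4, 0, R1, (0, 3))
(4, 0, R3, (2, 3))
(4, 1, R3, (2, 3))
(4, 2, R3, (2, 3))
(4, 3, R3, (2, 3))
(5, 0, R1, (1, 2))
(5, 0, R4, (0, 2))
(5, 0, R4, (0, 3))
(6, 0, R1, (1, 2))
(6, 0, R2, (0, 3))
(6, 0, R3, (2, 3))
(6, 0, R8, (0, 3))
(6, 1, R3, (2, 3))
(6, 2, R3, (2, 3))
(6, 3, R3, (2, 3))
(7, 0, R1, (1, 2))
(7, 0, R2, (0, 1))
(7, 0, R2, (0, 2))
(7, 0, R3, (2, 3))
(7, 1, R3, (2, 3))
(7, 2, R3, (2, 3))
(7, 3, R3, (2, 3))
(7, 3, R6, (0, 3))

bar 0: v0=D3 v1=D4 v2=A4 v3=F4 downbeat m3
bar 1: v0=F3 v1=D4 v2=A4 v3=A4 downbeat M3
bar 2: v0=E3 v1=G3 v2=G4 v3=G4 downbeat m3
bar 3: v0=D3 v1=B3 v2=E4 v3=A3 downbeat P5
bar 4: v0=C3 v1=A3 v2=E4 v3=G3 downbeat P5
bar 5: v0=E3 v1=G3 v2=D4 v3=D4 downbeat m7
bar 6: v0=C3 v1=A3 v2=E4 v3=C4 downbeat P8
bar 7: v0=D3 v1=D4 v2=A4 v3=F4 downbeat m3
  -> R3 @ bar 0 tick 0 v(2, 3): A4 above F4
  -> R5 @ bar 0 tick 0 v(0, 3): opens on m3
  -> R3 @ bar 0 tick 1 v(2, 3): A4 above F4
  -> R3 @ bar 0 tick 2 v(2, 3): A4 above F4
  -> R3 @ bar 0 tick 3 v(2, 3): A4 above F4
  -> R1 @ bar 2 tick 0 v(2, 3): A4/A4 P1 -> G4/G4 P1 similar
  -> R2 @ bar 2 tick 0 v(1, 2): D4/A4 P5 -> G3/G4 P8 similar
  -> R2 @ bar 2 tick 0 v(1, 3): D4/A4 P5 -> G3/G4 P8 similar
  -> R2 @ bar 3 tick 0 v(0, 3): E3/G4 m3 -> D3/A3 P5 similar
  -> R2 @ bar 3 tick 0 v(2, 3): G4/G4 P1 -> E4/A3 P5 similar
  -> R3 @ bar 3 tick 0 v(2, 3): E4 above A3
  -> R4 @ bar 3 tick 0 v(0, 2): D3/E4 M2 untreated
  -> R7 @ bar 3 tick 0 v(3,): G4->A3 leap 10st
  -> R3 @ bar 3 tick 1 v(2, 3): E4 above A3
  -> R3 @ bar 3 tick 2 v(2, 3): E4 above A3
  -> R3 @ bar 3 tick 3 v(2, 3): E4 above A3
  -> R1 @ bar 4 tick 0 v(0, 3): D3/A3 P5 -> C3/G3 P5 similar
  -> R3 @ bar 4 tick 0 v(2, 3): E4 above G3
  -> R3 @ bar 4 tick 1 v(2, 3): E4 above G3
  -> R3 @ bar 4 tick 2 v(2, 3): E4 above G3
  -> R3 @ bar 4 tick 3 v(2, 3): E4 above G3
  -> R1 @ bar 5 tick 0 v(1, 2): A3/E4 P5 -> G3/D4 P5 similar
  -> R4 @ bar 5 tick 0 v(0, 2): E3/D4 m7 untreated
  -> R4 @ bar 5 tick 0 v(0, 3): E3/D4 m7 untreated
  -> R1 @ bar 6 tick 0 v(1, 2): G3/D4 P5 -> A3/E4 P5 similar
  -> R2 @ bar 6 tick 0 v(0, 3): E3/D4 m7 -> C3/C4 P8 similar
  -> R3 @ bar 6 tick 0 v(2, 3): E4 above C4
  -> R8 @ bar 6 tick 0 v(0, 3): penult P8 not 3rd/6th
  -> R3 @ bar 6 tick 1 v(2, 3): E4 above C4
  -> R3 @ bar 6 tick 2 v(2, 3): E4 above C4
  -> R3 @ bar 6 tick 3 v(2, 3): E4 above C4
  -> R1 @ bar 7 tick 0 v(1, 2): A3/E4 P5 -> D4/A4 P5 similar
  -> R2 @ bar 7 tick 0 v(0, 1): C3/A3 M6 -> D3/D4 P8 similar
  -> R2 @ bar 7 tick 0 v(0, 2): C3/E4 M3 -> D3/A4 P5 similar
  -> R3 @ bar 7 tick 0 v(2, 3): A4 above F4
  -> R3 @ bar 7 tick 1 v(2, 3): A4 above F4
  -> R3 @ bar 7 tick 2 v(2, 3): A4 above F4
  -> R3 @ bar 7 tick 3 v(2, 3): A4 above F4
  -> R6 @ bar 7 tick 3 v(0, 3): closes on m3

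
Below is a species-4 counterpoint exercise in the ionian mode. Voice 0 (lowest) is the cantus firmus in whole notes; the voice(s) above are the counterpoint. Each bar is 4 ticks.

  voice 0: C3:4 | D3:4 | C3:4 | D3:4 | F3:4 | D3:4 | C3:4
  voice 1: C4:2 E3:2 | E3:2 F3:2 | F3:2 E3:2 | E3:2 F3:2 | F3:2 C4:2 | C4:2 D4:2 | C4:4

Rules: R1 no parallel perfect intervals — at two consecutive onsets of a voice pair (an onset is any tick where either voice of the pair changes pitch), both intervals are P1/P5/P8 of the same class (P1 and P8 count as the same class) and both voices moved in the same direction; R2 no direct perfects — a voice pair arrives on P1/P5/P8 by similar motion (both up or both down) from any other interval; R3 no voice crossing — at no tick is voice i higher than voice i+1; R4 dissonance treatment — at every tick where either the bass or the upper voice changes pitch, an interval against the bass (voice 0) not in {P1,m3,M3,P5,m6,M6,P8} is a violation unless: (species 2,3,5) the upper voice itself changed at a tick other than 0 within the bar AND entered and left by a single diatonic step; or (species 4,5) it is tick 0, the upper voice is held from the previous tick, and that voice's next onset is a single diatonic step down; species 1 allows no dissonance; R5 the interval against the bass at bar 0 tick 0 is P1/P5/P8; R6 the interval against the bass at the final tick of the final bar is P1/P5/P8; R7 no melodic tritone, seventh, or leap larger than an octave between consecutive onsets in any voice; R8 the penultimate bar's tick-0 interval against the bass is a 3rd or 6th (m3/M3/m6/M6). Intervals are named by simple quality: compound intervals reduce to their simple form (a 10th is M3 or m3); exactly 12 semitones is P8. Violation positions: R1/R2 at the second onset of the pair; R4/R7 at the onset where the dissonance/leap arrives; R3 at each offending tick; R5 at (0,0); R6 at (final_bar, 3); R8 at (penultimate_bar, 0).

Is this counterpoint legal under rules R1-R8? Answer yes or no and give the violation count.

bar 0: v0=C3 v1=C4 (P8)
bar 1: v0=D3 v1=E3 (M2)
bar 2: v0=C3 v1=F3 (P4)
bar 3: v0=D3 v1=E3 (M2)
bar 4: v0=F3 v1=F3 (P1)
bar 5: v0=D3 v1=C4 (m7)
bar 6: v0=C3 v1=C4 (P8)
  R4 @ bar1.0: D3/E3 M2 untreated
  R4 @ bar3.0: D3/E3 M2 untreated
  R4 @ bar5.0: D3/C4 m7 untreated
  R8 @ bar5.0: penult m7 not 3rd/6th
  R1 @ bar6.0: D3/D4 P8 -> C3/C4 P8 similar

No (5 violations)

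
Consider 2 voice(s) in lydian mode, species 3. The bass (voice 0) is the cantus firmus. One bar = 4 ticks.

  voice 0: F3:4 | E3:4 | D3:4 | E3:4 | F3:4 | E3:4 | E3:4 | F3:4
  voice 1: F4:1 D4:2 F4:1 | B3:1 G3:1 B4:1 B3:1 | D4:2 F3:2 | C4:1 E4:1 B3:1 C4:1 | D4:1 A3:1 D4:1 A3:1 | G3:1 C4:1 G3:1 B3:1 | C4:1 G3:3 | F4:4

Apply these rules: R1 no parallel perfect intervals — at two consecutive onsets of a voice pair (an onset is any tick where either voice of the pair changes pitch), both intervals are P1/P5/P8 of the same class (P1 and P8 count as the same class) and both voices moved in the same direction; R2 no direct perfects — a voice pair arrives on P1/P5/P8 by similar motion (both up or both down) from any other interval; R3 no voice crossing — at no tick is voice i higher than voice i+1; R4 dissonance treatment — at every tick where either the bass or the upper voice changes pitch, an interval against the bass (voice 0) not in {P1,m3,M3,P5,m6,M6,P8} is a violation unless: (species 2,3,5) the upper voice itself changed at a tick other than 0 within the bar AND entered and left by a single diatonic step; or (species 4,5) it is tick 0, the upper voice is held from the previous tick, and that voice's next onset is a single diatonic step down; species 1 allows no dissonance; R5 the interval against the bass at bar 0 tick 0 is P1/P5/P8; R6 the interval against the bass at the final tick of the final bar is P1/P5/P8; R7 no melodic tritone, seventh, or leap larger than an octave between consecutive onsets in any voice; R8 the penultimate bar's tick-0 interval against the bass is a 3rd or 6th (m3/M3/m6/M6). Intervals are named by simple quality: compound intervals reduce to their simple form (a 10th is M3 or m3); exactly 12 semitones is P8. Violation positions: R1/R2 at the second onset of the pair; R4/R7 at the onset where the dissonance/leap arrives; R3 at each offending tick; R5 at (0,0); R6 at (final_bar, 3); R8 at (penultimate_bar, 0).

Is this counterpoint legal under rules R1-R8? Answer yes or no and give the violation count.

No (5 violations)

bar 0: v0=F3 v1=F4 (P8)
bar 1: v0=E3 v1=B3 (P5)
bar 2: v0=D3 v1=D4 (P8)
bar 3: v0=E3 v1=C4 (m6)
bar 4: v0=F3 v1=D4 (M6)
bar 5: v0=E3 v1=G3 (m3)
bar 6: v0=E3 v1=C4 (m6)
bar 7: v0=F3 v1=F4 (P8)
  R2 @ bar1.0: F3/F4 P8 -> E3/B3 P5 similar
  R7 @ bar1.0: F4->B3 leap 6st
  R7 @ bar1.2: G3->B4 leap 16st
  R2 @ bar7.0: E3/G3 m3 -> F3/F4 P8 similar
  R7 @ bar7.0: G3->F4 leap 10st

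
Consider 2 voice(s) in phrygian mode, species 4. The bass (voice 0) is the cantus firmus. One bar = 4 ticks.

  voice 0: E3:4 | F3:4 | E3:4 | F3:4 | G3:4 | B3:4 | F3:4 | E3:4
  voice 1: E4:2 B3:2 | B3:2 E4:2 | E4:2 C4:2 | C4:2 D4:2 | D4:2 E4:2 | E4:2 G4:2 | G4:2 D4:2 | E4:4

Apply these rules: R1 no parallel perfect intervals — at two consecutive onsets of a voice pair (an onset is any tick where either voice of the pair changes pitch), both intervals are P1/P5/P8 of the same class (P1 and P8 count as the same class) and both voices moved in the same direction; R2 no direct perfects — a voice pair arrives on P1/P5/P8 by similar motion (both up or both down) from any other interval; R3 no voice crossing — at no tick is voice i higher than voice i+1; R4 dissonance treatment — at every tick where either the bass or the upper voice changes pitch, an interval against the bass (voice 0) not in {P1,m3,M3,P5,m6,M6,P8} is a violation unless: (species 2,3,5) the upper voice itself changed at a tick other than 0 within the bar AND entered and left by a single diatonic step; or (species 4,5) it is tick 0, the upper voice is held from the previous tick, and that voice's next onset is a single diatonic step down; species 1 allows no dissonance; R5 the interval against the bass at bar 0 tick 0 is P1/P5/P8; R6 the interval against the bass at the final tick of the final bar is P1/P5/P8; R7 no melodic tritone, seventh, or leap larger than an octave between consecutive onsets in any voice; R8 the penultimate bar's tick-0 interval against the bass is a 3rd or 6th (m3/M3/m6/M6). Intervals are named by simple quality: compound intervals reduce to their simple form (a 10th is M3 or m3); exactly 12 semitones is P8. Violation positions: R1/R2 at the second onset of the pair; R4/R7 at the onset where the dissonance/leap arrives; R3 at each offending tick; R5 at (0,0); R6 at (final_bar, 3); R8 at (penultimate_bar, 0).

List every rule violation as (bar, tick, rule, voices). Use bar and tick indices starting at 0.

(1, 0, R4, (0, 1))
(1, 2, R4, (0, 1))
(5, 0, R4, (0, 1))
(6, 0, R4, (0, 1))
(6, 0, R7, (0,))
(6, 0, R8, (0, 1))

bar 0: v0=E3 v1=E4 downbeat P8
bar 1: v0=F3 v1=B3 downbeat TT
bar 2: v0=E3 v1=E4 downbeat P8
bar 3: v0=F3 v1=C4 downbeat P5
bar 4: v0=G3 v1=D4 downbeat P5
bar 5: v0=B3 v1=E4 downbeat P4
bar 6: v0=F3 v1=G4 downbeat M2
bar 7: v0=E3 v1=E4 downbeat P8
  -> R4 @ bar 1 tick 0 v(0, 1): F3/B3 TT untreated
  -> R4 @ bar 1 tick 2 v(0, 1): F3/E4 M7 untreated
  -> R4 @ bar 5 tick 0 v(0, 1): B3/E4 P4 untreated
  -> R4 @ bar 6 tick 0 v(0, 1): F3/G4 M2 untreated
  -> R7 @ bar 6 tick 0 v(0,): B3->F3 leap 6st
  -> R8 @ bar 6 tick 0 v(0, 1): penult M2 not 3rd/6th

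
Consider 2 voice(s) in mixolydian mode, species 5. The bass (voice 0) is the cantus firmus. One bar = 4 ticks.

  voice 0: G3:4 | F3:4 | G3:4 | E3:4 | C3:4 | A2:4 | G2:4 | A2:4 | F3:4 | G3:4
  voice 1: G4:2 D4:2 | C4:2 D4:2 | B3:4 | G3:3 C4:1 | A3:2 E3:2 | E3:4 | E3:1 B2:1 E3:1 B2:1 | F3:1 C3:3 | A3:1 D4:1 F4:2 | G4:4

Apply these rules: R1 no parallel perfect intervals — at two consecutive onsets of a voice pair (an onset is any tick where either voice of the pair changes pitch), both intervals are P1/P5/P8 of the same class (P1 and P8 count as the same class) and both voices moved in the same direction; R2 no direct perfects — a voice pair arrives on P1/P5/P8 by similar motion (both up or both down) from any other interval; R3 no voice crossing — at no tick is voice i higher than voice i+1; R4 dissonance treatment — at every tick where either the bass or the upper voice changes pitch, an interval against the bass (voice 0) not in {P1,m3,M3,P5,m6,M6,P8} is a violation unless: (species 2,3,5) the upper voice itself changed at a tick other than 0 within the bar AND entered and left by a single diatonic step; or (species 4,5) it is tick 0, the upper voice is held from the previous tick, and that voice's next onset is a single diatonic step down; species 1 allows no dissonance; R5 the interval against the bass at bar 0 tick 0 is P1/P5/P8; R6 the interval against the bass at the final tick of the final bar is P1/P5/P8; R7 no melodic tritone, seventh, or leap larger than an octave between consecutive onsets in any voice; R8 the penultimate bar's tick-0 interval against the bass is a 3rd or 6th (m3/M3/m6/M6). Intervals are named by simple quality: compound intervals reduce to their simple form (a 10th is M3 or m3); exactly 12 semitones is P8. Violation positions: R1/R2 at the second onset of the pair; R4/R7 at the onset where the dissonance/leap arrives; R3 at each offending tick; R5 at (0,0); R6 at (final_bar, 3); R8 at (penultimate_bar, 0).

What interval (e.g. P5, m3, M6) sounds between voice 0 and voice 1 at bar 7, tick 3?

voice 0=A2 voice 1=C3 -> m3

m3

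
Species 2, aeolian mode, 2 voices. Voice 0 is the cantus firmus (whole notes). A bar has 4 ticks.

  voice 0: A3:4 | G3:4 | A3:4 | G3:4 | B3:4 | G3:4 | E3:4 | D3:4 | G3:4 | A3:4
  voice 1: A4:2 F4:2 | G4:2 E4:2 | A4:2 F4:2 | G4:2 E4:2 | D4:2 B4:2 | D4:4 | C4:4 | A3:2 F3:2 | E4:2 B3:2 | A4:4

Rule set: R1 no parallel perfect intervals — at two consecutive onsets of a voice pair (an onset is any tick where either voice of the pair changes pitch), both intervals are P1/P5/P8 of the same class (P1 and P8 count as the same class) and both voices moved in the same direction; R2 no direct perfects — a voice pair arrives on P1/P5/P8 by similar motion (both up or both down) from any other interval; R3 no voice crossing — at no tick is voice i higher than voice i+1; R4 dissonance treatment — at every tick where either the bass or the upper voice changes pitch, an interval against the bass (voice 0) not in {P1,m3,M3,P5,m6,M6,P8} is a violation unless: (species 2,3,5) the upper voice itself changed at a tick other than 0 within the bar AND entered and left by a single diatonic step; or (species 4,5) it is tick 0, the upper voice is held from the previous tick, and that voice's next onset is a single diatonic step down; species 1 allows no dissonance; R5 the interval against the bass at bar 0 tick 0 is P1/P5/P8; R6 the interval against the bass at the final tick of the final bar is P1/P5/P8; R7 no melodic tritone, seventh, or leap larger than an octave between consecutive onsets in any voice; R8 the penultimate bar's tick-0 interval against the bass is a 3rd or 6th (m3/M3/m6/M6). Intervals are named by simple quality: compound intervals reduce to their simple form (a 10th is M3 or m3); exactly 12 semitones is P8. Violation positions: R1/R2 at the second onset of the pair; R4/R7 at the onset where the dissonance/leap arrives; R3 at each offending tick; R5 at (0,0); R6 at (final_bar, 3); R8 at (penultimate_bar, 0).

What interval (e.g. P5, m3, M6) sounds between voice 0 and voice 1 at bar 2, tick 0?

P8

voice 0=A3 voice 1=A4 -> P8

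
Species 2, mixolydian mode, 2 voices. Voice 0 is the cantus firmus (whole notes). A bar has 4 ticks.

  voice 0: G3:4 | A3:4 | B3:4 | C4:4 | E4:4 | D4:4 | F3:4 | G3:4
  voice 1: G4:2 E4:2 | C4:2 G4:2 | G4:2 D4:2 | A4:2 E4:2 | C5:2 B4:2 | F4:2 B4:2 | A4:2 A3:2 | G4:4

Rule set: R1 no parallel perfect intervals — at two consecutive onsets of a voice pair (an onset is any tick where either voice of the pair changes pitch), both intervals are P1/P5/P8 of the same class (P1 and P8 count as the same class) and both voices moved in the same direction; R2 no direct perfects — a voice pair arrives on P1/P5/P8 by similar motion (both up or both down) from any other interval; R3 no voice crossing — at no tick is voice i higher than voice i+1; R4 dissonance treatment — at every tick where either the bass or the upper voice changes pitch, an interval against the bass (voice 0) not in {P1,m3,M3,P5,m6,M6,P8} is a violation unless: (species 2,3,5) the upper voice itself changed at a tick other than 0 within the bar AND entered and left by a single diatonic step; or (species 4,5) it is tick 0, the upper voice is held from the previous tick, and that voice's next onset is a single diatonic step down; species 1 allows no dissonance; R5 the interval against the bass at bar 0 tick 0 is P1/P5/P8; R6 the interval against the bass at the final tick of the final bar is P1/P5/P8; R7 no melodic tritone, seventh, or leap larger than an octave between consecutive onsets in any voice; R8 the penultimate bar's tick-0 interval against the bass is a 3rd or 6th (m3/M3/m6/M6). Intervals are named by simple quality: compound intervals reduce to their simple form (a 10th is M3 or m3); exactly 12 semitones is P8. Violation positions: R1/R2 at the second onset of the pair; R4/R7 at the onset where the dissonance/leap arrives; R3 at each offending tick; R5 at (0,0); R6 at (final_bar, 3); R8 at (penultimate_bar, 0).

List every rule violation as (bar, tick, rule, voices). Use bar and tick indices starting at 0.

bar 0: v0=G3 v1=G4 downbeat P8
bar 1: v0=A3 v1=C4 downbeat m3
bar 2: v0=B3 v1=G4 downbeat m6
bar 3: v0=C4 v1=A4 downbeat M6
bar 4: v0=E4 v1=C5 downbeat m6
bar 5: v0=D4 v1=F4 downbeat m3
bar 6: v0=F3 v1=A4 downbeat M3
bar 7: v0=G3 v1=G4 downbeat P8
  -> R4 @ bar 1 tick 2 v(0, 1): A3/G4 m7 untreated
  -> R7 @ bar 5 tick 0 v(1,): B4->F4 leap 6st
  -> R7 @ bar 5 tick 2 v(1,): F4->B4 leap 6st
  -> R2 @ bar 7 tick 0 v(0, 1): F3/A3 M3 -> G3/G4 P8 similar
  -> R7 @ bar 7 tick 0 v(1,): A3->G4 leap 10st

(1, 2, R4, (0, 1))
(5, 0, R7, (1,))
(5, 2, R7, (1,))
(7, 0, R2, (0, 1))
(7, 0, R7, (1,))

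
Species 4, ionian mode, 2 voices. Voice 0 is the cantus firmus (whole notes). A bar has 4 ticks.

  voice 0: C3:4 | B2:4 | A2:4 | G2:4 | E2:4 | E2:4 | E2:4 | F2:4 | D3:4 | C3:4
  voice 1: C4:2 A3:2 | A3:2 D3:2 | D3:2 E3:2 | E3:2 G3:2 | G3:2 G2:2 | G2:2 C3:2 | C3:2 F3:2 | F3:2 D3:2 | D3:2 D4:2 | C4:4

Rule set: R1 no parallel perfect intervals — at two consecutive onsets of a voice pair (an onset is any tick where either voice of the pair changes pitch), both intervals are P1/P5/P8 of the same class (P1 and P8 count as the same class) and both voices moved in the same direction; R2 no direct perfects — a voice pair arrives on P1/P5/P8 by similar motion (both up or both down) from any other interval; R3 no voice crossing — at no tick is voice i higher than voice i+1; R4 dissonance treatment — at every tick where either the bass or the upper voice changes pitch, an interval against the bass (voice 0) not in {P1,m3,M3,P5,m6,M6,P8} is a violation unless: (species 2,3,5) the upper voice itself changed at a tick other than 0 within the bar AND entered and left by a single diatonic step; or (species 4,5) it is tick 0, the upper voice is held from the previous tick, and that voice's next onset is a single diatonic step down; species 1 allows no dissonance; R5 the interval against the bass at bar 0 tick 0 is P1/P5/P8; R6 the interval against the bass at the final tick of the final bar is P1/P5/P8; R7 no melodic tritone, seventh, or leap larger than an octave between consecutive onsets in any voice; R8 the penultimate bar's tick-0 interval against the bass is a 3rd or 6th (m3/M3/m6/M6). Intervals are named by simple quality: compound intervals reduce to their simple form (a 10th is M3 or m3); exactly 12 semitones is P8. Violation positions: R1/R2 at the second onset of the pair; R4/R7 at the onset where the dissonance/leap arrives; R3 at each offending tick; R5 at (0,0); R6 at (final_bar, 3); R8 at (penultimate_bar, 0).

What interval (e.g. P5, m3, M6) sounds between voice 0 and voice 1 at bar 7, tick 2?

voice 0=F2 voice 1=D3 -> M6

M6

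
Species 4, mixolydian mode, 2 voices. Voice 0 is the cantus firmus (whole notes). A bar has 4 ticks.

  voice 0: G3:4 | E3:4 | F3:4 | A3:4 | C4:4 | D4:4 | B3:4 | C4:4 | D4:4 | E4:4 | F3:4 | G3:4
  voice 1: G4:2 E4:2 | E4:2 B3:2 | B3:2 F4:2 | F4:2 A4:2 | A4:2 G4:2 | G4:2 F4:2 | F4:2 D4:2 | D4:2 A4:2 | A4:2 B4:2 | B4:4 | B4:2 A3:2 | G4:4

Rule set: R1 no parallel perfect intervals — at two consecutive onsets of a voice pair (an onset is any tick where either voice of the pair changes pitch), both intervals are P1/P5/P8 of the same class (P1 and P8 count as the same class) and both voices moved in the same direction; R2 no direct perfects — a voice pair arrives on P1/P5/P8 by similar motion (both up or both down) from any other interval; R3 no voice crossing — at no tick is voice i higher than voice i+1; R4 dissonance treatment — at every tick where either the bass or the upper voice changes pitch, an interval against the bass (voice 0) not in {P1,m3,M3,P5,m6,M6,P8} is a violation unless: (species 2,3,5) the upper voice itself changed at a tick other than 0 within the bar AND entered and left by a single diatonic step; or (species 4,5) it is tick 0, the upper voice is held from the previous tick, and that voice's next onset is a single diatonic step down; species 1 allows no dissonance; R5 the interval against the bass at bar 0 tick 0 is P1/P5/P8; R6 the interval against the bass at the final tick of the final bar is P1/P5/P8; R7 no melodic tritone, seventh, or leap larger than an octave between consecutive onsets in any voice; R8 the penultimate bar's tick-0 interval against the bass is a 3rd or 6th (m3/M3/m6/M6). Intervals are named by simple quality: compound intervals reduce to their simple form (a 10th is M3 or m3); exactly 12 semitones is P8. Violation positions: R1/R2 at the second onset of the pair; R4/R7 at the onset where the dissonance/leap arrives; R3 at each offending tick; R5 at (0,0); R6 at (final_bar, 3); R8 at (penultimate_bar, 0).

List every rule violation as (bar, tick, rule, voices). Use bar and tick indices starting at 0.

bar 0: v0=G3 v1=G4 downbeat P8
bar 1: v0=E3 v1=E4 downbeat P8
bar 2: v0=F3 v1=B3 downbeat TT
bar 3: v0=A3 v1=F4 downbeat m6
bar 4: v0=C4 v1=A4 downbeat M6
bar 5: v0=D4 v1=G4 downbeat P4
bar 6: v0=B3 v1=F4 downbeat TT
bar 7: v0=C4 v1=D4 downbeat M2
bar 8: v0=D4 v1=A4 downbeat P5
bar 9: v0=E4 v1=B4 downbeat P5
bar 10: v0=F3 v1=B4 downbeat TT
bar 11: v0=G3 v1=G4 downbeat P8
  -> R4 @ bar 2 tick 0 v(0, 1): F3/B3 TT untreated
  -> R7 @ bar 2 tick 2 v(1,): B3->F4 leap 6st
  -> R4 @ bar 6 tick 0 v(0, 1): B3/F4 TT untreated
  -> R4 @ bar 7 tick 0 v(0, 1): C4/D4 M2 untreated
  -> R4 @ bar 10 tick 0 v(0, 1): F3/B4 TT untreated
  -> R7 @ bar 10 tick 0 v(0,): E4->F3 leap 11st
  -> R8 @ bar 10 tick 0 v(0, 1): penult TT not 3rd/6th
  -> R7 @ bar 10 tick 2 v(1,): B4->A3 leap 14st
  -> R2 @ bar 11 tick 0 v(0, 1): F3/A3 M3 -> G3/G4 P8 similar
  -> R7 @ bar 11 tick 0 v(1,): A3->G4 leap 10st

(2, 0, R4, (0, 1))
(2, 2, R7, (1,))
(6, 0, R4, (0, 1))
(7, 0, R4, (0, 1))
(10, 0, R4, (0, 1))
(10, 0, R7, (0,))
(10, 0, R8, (0, 1))
(10, 2, R7, (1,))
(11, 0, R2, (0, 1))
(11, 0, R7, (1,))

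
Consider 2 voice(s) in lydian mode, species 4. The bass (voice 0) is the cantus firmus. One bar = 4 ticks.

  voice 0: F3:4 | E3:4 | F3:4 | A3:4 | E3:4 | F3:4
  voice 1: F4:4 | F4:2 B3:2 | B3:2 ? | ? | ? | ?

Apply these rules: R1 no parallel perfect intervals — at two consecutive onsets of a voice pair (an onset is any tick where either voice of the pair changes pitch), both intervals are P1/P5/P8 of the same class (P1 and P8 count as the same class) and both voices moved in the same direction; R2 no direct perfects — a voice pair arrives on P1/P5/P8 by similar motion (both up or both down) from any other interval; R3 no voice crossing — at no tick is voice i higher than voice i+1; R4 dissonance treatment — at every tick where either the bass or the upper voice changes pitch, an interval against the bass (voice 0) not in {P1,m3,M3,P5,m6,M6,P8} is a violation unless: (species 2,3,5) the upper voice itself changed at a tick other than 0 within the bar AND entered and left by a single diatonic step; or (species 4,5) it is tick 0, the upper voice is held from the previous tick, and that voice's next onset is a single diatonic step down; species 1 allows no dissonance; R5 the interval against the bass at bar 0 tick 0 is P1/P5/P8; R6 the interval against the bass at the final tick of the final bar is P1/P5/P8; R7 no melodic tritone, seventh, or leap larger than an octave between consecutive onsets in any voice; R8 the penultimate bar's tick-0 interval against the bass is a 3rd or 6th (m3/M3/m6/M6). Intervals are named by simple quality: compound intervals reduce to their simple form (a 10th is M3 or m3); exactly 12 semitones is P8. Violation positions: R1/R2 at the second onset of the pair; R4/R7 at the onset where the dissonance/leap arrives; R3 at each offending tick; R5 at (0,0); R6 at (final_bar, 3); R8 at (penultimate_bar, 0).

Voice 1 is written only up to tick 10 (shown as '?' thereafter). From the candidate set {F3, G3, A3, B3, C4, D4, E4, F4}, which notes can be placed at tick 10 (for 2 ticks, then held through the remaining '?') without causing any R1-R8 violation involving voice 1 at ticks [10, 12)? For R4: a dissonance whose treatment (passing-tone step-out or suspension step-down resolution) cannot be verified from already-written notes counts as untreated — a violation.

{A3, B3, C4, D4}

F3: violates R7
G3: violates R4
A3: legal
B3: legal
C4: legal
D4: legal
E4: violates R4
F4: violates R7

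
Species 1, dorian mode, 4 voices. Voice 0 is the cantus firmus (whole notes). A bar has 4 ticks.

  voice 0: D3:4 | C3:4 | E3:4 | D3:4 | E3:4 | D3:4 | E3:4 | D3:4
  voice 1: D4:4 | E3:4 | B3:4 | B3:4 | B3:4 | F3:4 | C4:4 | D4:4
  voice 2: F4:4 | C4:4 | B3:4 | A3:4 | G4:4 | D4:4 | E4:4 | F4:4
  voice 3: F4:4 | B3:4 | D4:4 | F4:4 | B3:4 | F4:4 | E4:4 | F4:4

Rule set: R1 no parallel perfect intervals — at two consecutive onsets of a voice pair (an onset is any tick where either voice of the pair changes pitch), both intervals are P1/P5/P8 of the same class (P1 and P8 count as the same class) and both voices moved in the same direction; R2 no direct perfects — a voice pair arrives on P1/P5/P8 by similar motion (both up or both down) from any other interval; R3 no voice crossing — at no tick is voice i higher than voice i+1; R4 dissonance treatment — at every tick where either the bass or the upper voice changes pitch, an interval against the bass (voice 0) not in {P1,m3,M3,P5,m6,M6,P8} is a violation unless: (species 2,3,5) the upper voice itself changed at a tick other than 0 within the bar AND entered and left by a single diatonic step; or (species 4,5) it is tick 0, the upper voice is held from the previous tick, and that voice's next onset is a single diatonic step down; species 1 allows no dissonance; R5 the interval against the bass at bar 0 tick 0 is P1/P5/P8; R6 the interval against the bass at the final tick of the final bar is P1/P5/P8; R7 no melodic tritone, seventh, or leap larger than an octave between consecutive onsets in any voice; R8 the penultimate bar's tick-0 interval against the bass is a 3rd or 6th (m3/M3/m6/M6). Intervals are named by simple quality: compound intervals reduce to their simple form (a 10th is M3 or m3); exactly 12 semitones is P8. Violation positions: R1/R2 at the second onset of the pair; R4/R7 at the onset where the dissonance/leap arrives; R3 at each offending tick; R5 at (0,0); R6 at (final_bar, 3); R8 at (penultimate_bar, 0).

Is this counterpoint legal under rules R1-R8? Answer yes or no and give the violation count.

No (33 violations)

bar 0: v0=D3 v1=D4 v2=F4 v3=F4 (m3)
bar 1: v0=C3 v1=E3 v2=C4 v3=B3 (M7)
bar 2: v0=E3 v1=B3 v2=B3 v3=D4 (m7)
bar 3: v0=D3 v1=B3 v2=A3 v3=F4 (m3)
bar 4: v0=E3 v1=B3 v2=G4 v3=B3 (P5)
bar 5: v0=D3 v1=F3 v2=D4 v3=F4 (m3)
bar 6: v0=E3 v1=C4 v2=E4 v3=E4 (P8)
bar 7: v0=D3 v1=D4 v2=F4 v3=F4 (m3)
  R5 @ bar0.0: opens on m3
  R5 @ bar0.0: opens on m3
  R2 @ bar1.0: D3/F4 m3 -> C3/C4 P8 similar
  R2 @ bar1.0: D4/F4 m3 -> E3/B3 P5 similar
  R3 @ bar1.0: C4 above B3
  R4 @ bar1.0: C3/B3 M7 untreated
  R7 @ bar1.0: D4->E3 leap 10st
  R7 @ bar1.0: F4->B3 leap 6st
  R3 @ bar1.1: C4 above B3
  R3 @ bar1.2: C4 above B3
  R3 @ bar1.3: C4 above B3
  R2 @ bar2.0: C3/E3 M3 -> E3/B3 P5 similar
  R4 @ bar2.0: E3/D4 m7 untreated
  R1 @ bar3.0: E3/B3 P5 -> D3/A3 P5 similar
  R3 @ bar3.0: B3 above A3
  R3 @ bar3.1: B3 above A3
  R3 @ bar3.2: B3 above A3
  R3 @ bar3.3: B3 above A3
  R3 @ bar4.0: G4 above B3
  R7 @ bar4.0: A3->G4 leap 10st
  R7 @ bar4.0: F4->B3 leap 6st
  R3 @ bar4.1: G4 above B3
  R3 @ bar4.2: G4 above B3
  R3 @ bar4.3: G4 above B3
  R2 @ bar5.0: E3/G4 m3 -> D3/D4 P8 similar
  R7 @ bar5.0: B3->F3 leap 6st
  R7 @ bar5.0: B3->F4 leap 6st
  R1 @ bar6.0: D3/D4 P8 -> E3/E4 P8 similar
  R8 @ bar6.0: penult P8 not 3rd/6th
  R8 @ bar6.0: penult P8 not 3rd/6th
  R1 @ bar7.0: E4/E4 P1 -> F4/F4 P1 similar
  R6 @ bar7.3: closes on m3
  R6 @ bar7.3: closes on m3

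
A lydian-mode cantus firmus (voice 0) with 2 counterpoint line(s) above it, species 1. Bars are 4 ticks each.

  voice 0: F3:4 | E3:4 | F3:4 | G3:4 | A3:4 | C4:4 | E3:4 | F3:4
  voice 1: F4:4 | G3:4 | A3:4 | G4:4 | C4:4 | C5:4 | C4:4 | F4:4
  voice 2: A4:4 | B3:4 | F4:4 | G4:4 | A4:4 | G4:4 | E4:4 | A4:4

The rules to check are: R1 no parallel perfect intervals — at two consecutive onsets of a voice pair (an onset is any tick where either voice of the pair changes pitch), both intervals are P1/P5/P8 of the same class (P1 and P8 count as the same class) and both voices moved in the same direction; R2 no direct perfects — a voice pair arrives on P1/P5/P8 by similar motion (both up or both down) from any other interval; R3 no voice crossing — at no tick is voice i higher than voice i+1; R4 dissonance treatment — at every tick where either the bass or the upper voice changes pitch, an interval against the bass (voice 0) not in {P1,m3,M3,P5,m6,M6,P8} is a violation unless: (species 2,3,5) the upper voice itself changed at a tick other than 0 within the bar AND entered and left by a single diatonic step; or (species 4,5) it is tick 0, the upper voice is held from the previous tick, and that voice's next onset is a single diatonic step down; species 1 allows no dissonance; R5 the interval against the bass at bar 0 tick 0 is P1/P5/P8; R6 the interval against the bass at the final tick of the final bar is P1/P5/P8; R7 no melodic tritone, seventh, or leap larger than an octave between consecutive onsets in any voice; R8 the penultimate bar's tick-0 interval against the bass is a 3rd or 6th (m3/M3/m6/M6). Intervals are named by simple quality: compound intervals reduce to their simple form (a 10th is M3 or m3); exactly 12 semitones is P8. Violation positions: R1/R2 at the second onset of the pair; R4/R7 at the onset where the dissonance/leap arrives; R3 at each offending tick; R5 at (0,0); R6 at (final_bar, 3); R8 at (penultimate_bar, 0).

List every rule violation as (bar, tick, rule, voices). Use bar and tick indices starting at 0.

bar 0: v0=F3 v1=F4 v2=A4 downbeat M3
bar 1: v0=E3 v1=G3 v2=B3 downbeat P5
bar 2: v0=F3 v1=A3 v2=F4 downbeat P8
bar 3: v0=G3 v1=G4 v2=G4 downbeat P8
bar 4: v0=A3 v1=C4 v2=A4 downbeat P8
bar 5: v0=C4 v1=C5 v2=G4 downbeat P5
bar 6: v0=E3 v1=C4 v2=E4 downbeat P8
bar 7: v0=F3 v1=F4 v2=A4 downbeat M3
  -> R5 @ bar 0 tick 0 v(0, 2): opens on M3
  -> R2 @ bar 1 tick 0 v(0, 2): F3/A4 M3 -> E3/B3 P5 similar
  -> R7 @ bar 1 tick 0 v(1,): F4->G3 leap 10st
  -> R7 @ bar 1 tick 0 v(2,): A4->B3 leap 10st
  -> R2 @ bar 2 tick 0 v(0, 2): E3/B3 P5 -> F3/F4 P8 similar
  -> R7 @ bar 2 tick 0 v(2,): B3->F4 leap 6st
  -> R1 @ bar 3 tick 0 v(0, 2): F3/F4 P8 -> G3/G4 P8 similar
  -> R2 @ bar 3 tick 0 v(0, 1): F3/A3 M3 -> G3/G4 P8 similar
  -> R2 @ bar 3 tick 0 v(1, 2): A3/F4 m6 -> G4/G4 P1 similar
  -> R7 @ bar 3 tick 0 v(1,): A3->G4 leap 10st
  -> R1 @ bar 4 tick 0 v(0, 2): G3/G4 P8 -> A3/A4 P8 similar
  -> R2 @ bar 5 tick 0 v(0, 1): A3/C4 m3 -> C4/C5 P8 similar
  -> R3 @ bar 5 tick 0 v(1, 2): C5 above G4
  -> R3 @ bar 5 tick 1 v(1, 2): C5 above G4
  -> R3 @ bar 5 tick 2 v(1, 2): C5 above G4
  -> R3 @ bar 5 tick 3 v(1, 2): C5 above G4
  -> R2 @ bar 6 tick 0 v(0, 2): C4/G4 P5 -> E3/E4 P8 similar
  -> R8 @ bar 6 tick 0 v(0, 2): penult P8 not 3rd/6th
  -> R2 @ bar 7 tick 0 v(0, 1): E3/C4 m6 -> F3/F4 P8 similar
  -> R6 @ bar 7 tick 3 v(0, 2): closes on M3

(0, 0, R5, (0, 2))
(1, 0, R2, (0, 2))
(1, 0, R7, (1,))
(1, 0, R7, (2,))
(2, 0, R2, (0, 2))
(2, 0, R7, (2,))
(3, 0, R1, (0, 2))
(3, 0, R2, (0, 1))
(3, 0, R2, (1, 2))
(3, 0, R7, (1,))
(4, 0, R1, (0, 2))
(5, 0, R2, (0, 1))
(5, 0, R3, (1, 2))
(5, 1, R3, (1, 2))
(5, 2, R3, (1, 2))
(5, 3, R3, (1, 2))
(6, 0, R2, (0, 2))
(6, 0, R8, (0, 2))
(7, 0, R2, (0, 1))
(7, 3, R6, (0, 2))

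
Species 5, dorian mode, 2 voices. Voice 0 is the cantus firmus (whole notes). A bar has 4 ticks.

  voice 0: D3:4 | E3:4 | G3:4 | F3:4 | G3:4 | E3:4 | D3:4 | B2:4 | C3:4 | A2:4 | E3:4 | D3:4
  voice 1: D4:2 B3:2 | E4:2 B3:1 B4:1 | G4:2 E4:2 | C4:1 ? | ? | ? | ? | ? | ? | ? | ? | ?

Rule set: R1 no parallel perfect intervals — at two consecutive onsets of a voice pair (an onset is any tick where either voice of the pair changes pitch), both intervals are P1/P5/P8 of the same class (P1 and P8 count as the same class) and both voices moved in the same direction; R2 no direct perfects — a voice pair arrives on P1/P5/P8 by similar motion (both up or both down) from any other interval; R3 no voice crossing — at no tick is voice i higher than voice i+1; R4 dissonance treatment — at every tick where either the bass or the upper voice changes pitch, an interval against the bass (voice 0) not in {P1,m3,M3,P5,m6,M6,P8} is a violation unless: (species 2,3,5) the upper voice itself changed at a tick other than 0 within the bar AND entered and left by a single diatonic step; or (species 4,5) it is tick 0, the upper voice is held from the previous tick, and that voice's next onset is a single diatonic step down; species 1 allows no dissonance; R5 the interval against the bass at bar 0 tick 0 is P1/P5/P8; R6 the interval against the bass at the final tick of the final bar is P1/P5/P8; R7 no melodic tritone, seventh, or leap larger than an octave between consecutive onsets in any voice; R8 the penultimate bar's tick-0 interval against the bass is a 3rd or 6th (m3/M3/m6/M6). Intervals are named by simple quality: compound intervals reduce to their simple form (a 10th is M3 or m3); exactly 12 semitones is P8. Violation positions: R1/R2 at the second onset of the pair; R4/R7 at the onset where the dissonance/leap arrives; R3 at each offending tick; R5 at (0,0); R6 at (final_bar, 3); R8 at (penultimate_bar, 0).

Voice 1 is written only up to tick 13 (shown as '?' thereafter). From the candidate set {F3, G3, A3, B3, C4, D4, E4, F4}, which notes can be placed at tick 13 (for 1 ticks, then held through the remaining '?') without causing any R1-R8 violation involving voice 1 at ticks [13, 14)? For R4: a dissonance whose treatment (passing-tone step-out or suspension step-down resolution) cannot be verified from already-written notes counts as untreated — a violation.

{A3, C4, D4, F3, F4}

F3: legal
G3: violates R4
A3: legal
B3: violates R4
C4: legal
D4: legal
E4: violates R4
F4: legal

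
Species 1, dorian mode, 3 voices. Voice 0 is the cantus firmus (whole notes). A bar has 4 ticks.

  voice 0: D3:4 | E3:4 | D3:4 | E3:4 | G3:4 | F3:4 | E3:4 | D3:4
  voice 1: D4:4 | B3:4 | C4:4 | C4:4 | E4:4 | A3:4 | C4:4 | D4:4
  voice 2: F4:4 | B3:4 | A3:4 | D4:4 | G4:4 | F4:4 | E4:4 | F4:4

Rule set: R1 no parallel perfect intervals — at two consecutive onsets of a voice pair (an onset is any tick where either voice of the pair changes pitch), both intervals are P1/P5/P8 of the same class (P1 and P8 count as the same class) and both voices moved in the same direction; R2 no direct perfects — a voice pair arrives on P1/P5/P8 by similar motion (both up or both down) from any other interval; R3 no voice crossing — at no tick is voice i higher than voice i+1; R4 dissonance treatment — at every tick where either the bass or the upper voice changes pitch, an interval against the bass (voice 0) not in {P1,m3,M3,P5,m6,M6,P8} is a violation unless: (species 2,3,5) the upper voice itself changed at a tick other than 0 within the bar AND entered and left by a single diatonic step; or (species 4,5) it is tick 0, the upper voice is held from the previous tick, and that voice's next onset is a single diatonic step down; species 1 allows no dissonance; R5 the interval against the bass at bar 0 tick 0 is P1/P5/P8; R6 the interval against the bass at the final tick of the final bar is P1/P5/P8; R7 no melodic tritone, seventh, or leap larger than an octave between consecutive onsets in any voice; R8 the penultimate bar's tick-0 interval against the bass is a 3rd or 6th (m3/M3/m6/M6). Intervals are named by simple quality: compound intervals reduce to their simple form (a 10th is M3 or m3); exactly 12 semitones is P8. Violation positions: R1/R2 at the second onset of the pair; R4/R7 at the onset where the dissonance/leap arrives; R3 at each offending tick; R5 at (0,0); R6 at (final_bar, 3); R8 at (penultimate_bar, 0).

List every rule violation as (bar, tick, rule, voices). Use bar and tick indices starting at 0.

(0, 0, R5, (0, 2))
(1, 0, R2, (1, 2))
(1, 0, R7, (2,))
(2, 0, R1, (0, 2))
(2, 0, R3, (1, 2))
(2, 0, R4, (0, 1))
(2, 1, R3, (1, 2))
(2, 2, R3, (1, 2))
(2, 3, R3, (1, 2))
(3, 0, R4, (0, 2))
(4, 0, R2, (0, 2))
(5, 0, R1, (0, 2))
(6, 0, R1, (0, 2))
(6, 0, R8, (0, 2))
(7, 3, R6, (0, 2))

bar 0: v0=D3 v1=D4 v2=F4 downbeat m3
bar 1: v0=E3 v1=B3 v2=B3 downbeat P5
bar 2: v0=D3 v1=C4 v2=A3 downbeat P5
bar 3: v0=E3 v1=C4 v2=D4 downbeat m7
bar 4: v0=G3 v1=E4 v2=G4 downbeat P8
bar 5: v0=F3 v1=A3 v2=F4 downbeat P8
bar 6: v0=E3 v1=C4 v2=E4 downbeat P8
bar 7: v0=D3 v1=D4 v2=F4 downbeat m3
  -> R5 @ bar 0 tick 0 v(0, 2): opens on m3
  -> R2 @ bar 1 tick 0 v(1, 2): D4/F4 m3 -> B3/B3 P1 similar
  -> R7 @ bar 1 tick 0 v(2,): F4->B3 leap 6st
  -> R1 @ bar 2 tick 0 v(0, 2): E3/B3 P5 -> D3/A3 P5 similar
  -> R3 @ bar 2 tick 0 v(1, 2): C4 above A3
  -> R4 @ bar 2 tick 0 v(0, 1): D3/C4 m7 untreated
  -> R3 @ bar 2 tick 1 v(1, 2): C4 above A3
  -> R3 @ bar 2 tick 2 v(1, 2): C4 above A3
  -> R3 @ bar 2 tick 3 v(1, 2): C4 above A3
  -> R4 @ bar 3 tick 0 v(0, 2): E3/D4 m7 untreated
  -> R2 @ bar 4 tick 0 v(0, 2): E3/D4 m7 -> G3/G4 P8 similar
  -> R1 @ bar 5 tick 0 v(0, 2): G3/G4 P8 -> F3/F4 P8 similar
  -> R1 @ bar 6 tick 0 v(0, 2): F3/F4 P8 -> E3/E4 P8 similar
  -> R8 @ bar 6 tick 0 v(0, 2): penult P8 not 3rd/6th
  -> R6 @ bar 7 tick 3 v(0, 2): closes on m3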